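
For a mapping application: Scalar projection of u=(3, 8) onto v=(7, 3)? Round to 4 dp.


u.v = 45, |v| = sqrt(58) = 7.6158
Scalar projection = u.v / |v| = 45 / sqrt(58) = 5.9088

5.9088


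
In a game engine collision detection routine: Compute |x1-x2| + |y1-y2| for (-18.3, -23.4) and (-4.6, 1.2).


|(-18.3)-(-4.6)| + |(-23.4)-1.2| = 13.7 + 24.6 = 38.3

38.3


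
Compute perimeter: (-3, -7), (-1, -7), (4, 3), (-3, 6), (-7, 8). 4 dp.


Sides: (-3, -7)->(-1, -7): sqrt(4) = 2, (-1, -7)->(4, 3): sqrt(125) = 11.18034, (4, 3)->(-3, 6): sqrt(58) = 7.615773, (-3, 6)->(-7, 8): sqrt(20) = 4.472136, (-7, 8)->(-3, -7): sqrt(241) = 15.524175
Sum = 40.792424
Perimeter = 40.7924

40.7924


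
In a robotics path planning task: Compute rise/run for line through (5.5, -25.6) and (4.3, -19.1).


slope = (y2-y1)/(x2-x1) = ((-19.1)-(-25.6))/(4.3-5.5) = 6.5/(-1.2) = -5.4167

-5.4167


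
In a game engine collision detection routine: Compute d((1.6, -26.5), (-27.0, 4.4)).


dx=-28.6, dy=30.9
d^2 = (-28.6)^2 + 30.9^2 = 1772.77
d = sqrt(1772.77) = 42.1043

42.1043


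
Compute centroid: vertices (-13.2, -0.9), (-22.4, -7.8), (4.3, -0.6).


Centroid = ((x_A+x_B+x_C)/3, (y_A+y_B+y_C)/3)
= (((-13.2)+(-22.4)+4.3)/3, ((-0.9)+(-7.8)+(-0.6))/3)
= (-10.4333, -3.1)

(-10.4333, -3.1)


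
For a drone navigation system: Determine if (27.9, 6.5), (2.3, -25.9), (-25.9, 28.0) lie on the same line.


Cross product: (2.3-27.9)*(28-6.5) - ((-25.9)-6.5)*((-25.9)-27.9)
= -2293.52

No, not collinear


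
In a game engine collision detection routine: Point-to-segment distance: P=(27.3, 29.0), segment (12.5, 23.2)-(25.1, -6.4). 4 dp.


Project P onto AB: t = 0.0143 (clamped to [0,1])
Closest point on segment: (12.6802, 22.7767)
Distance: 15.8893

15.8893


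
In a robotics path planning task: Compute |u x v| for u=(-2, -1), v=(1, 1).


|u x v| = |(-2)*1 - (-1)*1|
= |(-2) - (-1)| = 1

1


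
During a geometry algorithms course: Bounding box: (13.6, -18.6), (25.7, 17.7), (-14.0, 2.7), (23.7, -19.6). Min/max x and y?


x range: [-14, 25.7]
y range: [-19.6, 17.7]
Bounding box: (-14,-19.6) to (25.7,17.7)

(-14,-19.6) to (25.7,17.7)


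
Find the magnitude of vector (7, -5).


|u| = sqrt(7^2 + (-5)^2) = sqrt(74) = 8.6023

8.6023


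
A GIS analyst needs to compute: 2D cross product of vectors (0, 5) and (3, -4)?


u x v = u_x*v_y - u_y*v_x = 0*(-4) - 5*3
= 0 - 15 = -15

-15


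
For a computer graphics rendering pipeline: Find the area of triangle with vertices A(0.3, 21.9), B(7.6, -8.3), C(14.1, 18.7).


Area = |x_A(y_B-y_C) + x_B(y_C-y_A) + x_C(y_A-y_B)|/2
= |(-8.1) + (-24.32) + 425.82|/2
= 393.4/2 = 196.7

196.7


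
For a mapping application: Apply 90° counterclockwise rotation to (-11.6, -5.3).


90° CCW: (x,y) -> (-y, x)
(-11.6,-5.3) -> (5.3, -11.6)

(5.3, -11.6)


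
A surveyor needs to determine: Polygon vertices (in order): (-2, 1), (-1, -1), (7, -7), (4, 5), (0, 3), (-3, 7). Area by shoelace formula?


Shoelace sum: ((-2)*(-1) - (-1)*1) + ((-1)*(-7) - 7*(-1)) + (7*5 - 4*(-7)) + (4*3 - 0*5) + (0*7 - (-3)*3) + ((-3)*1 - (-2)*7)
= 112
Area = |112|/2 = 56

56


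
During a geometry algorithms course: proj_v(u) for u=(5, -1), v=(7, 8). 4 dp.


u.v = 27, |v| = sqrt(113) = 10.6301
Scalar projection = u.v / |v| = 27 / sqrt(113) = 2.5399

2.5399


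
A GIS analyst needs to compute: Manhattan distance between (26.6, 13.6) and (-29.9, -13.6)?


|26.6-(-29.9)| + |13.6-(-13.6)| = 56.5 + 27.2 = 83.7

83.7


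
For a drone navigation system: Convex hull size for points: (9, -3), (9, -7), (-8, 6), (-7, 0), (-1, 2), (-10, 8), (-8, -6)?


Convex hull vertices (CCW): (-10, 8), (-8, -6), (9, -7), (9, -3)
Count = 4

4


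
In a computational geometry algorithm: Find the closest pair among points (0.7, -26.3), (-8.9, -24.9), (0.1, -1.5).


d(P0,P1) = 9.7015, d(P0,P2) = 24.8073, d(P1,P2) = 25.0711
Closest: P0 and P1

Closest pair: (0.7, -26.3) and (-8.9, -24.9), distance = 9.7015


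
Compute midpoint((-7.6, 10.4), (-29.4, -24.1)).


M = (((-7.6)+(-29.4))/2, (10.4+(-24.1))/2)
= (-18.5, -6.85)

(-18.5, -6.85)


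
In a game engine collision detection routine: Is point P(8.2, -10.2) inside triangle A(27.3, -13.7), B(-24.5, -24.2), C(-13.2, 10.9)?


Cross products: AB x AP = -381.85, BC x BP = -989.57, CA x CP = -328.11
All same sign? yes

Yes, inside


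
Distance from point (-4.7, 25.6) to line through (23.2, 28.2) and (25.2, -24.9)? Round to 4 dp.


|cross product| = 1486.69
|line direction| = sqrt(2823.61) = 53.1377
Distance = 1486.69/sqrt(2823.61) = 27.9781

27.9781


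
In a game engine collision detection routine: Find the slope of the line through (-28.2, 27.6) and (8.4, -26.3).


slope = (y2-y1)/(x2-x1) = ((-26.3)-27.6)/(8.4-(-28.2)) = (-53.9)/36.6 = -1.4727

-1.4727


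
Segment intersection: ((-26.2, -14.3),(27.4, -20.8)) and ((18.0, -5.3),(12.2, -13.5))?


Cross products: d1=-310.24, d2=166.98, d3=769.7, d4=292.48
d1*d2 < 0 and d3*d4 < 0? no

No, they don't intersect


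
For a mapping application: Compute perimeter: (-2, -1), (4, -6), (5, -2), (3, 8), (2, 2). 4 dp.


Sides: (-2, -1)->(4, -6): sqrt(61) = 7.81025, (4, -6)->(5, -2): sqrt(17) = 4.123106, (5, -2)->(3, 8): sqrt(104) = 10.198039, (3, 8)->(2, 2): sqrt(37) = 6.082763, (2, 2)->(-2, -1): sqrt(25) = 5
Sum = 33.214158
Perimeter = 33.2142

33.2142


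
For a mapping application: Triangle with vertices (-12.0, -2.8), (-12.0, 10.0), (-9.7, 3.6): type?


Side lengths squared: AB^2=163.84, BC^2=46.25, CA^2=46.25
Sorted: [46.25, 46.25, 163.84]
By sides: Isosceles, By angles: Obtuse

Isosceles, Obtuse


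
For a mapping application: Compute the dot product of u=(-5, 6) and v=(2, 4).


u . v = u_x*v_x + u_y*v_y = (-5)*2 + 6*4
= (-10) + 24 = 14

14


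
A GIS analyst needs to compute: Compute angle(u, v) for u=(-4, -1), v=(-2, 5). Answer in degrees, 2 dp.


u.v = 3, |u| = sqrt(17) = 4.1231, |v| = sqrt(29) = 5.3852
cos(theta) = u.v/(|u||v|) = 3/sqrt(493) = 0.135113
theta = acos(0.135113) = 82.23 degrees

82.23 degrees


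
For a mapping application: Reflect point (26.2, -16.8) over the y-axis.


Reflection over y-axis: (x,y) -> (-x,y)
(26.2, -16.8) -> (-26.2, -16.8)

(-26.2, -16.8)


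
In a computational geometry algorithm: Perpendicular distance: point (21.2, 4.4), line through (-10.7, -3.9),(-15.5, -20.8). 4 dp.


|cross product| = 499.27
|line direction| = sqrt(308.65) = 17.5684
Distance = 499.27/sqrt(308.65) = 28.4186

28.4186


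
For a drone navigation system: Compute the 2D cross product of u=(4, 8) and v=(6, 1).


u x v = u_x*v_y - u_y*v_x = 4*1 - 8*6
= 4 - 48 = -44

-44


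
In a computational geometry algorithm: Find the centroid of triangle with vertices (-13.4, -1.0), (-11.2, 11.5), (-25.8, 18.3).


Centroid = ((x_A+x_B+x_C)/3, (y_A+y_B+y_C)/3)
= (((-13.4)+(-11.2)+(-25.8))/3, ((-1)+11.5+18.3)/3)
= (-16.8, 9.6)

(-16.8, 9.6)


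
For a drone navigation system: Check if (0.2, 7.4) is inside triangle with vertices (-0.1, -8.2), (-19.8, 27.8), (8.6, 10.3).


Cross products: AB x AP = -318.12, BC x BP = -229.36, CA x CP = -130.17
All same sign? yes

Yes, inside


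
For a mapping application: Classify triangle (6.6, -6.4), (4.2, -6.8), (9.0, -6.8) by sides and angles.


Side lengths squared: AB^2=5.92, BC^2=23.04, CA^2=5.92
Sorted: [5.92, 5.92, 23.04]
By sides: Isosceles, By angles: Obtuse

Isosceles, Obtuse


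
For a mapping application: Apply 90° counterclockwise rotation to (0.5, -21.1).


90° CCW: (x,y) -> (-y, x)
(0.5,-21.1) -> (21.1, 0.5)

(21.1, 0.5)


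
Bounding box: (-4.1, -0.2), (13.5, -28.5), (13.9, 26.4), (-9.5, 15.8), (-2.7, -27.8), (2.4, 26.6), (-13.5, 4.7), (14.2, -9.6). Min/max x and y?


x range: [-13.5, 14.2]
y range: [-28.5, 26.6]
Bounding box: (-13.5,-28.5) to (14.2,26.6)

(-13.5,-28.5) to (14.2,26.6)


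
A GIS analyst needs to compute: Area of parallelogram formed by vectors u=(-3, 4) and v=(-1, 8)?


|u x v| = |(-3)*8 - 4*(-1)|
= |(-24) - (-4)| = 20

20


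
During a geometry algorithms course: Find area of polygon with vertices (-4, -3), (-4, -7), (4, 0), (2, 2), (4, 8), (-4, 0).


Shoelace sum: ((-4)*(-7) - (-4)*(-3)) + ((-4)*0 - 4*(-7)) + (4*2 - 2*0) + (2*8 - 4*2) + (4*0 - (-4)*8) + ((-4)*(-3) - (-4)*0)
= 104
Area = |104|/2 = 52

52


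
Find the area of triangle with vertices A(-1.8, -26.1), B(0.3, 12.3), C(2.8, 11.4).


Area = |x_A(y_B-y_C) + x_B(y_C-y_A) + x_C(y_A-y_B)|/2
= |(-1.62) + 11.25 + (-107.52)|/2
= 97.89/2 = 48.945

48.945


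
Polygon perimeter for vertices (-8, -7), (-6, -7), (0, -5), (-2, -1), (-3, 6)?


Sides: (-8, -7)->(-6, -7): sqrt(4) = 2, (-6, -7)->(0, -5): sqrt(40) = 6.324555, (0, -5)->(-2, -1): sqrt(20) = 4.472136, (-2, -1)->(-3, 6): sqrt(50) = 7.071068, (-3, 6)->(-8, -7): sqrt(194) = 13.928388
Sum = 33.796147
Perimeter = 33.7961

33.7961


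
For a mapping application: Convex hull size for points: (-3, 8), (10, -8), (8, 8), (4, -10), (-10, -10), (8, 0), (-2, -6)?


Convex hull vertices (CCW): (-10, -10), (4, -10), (10, -8), (8, 8), (-3, 8)
Count = 5

5


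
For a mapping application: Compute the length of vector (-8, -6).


|u| = sqrt((-8)^2 + (-6)^2) = sqrt(100) = 10

10


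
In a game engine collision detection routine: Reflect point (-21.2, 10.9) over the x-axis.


Reflection over x-axis: (x,y) -> (x,-y)
(-21.2, 10.9) -> (-21.2, -10.9)

(-21.2, -10.9)


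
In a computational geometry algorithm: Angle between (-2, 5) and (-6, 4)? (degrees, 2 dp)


u.v = 32, |u| = sqrt(29) = 5.3852, |v| = sqrt(52) = 7.2111
cos(theta) = u.v/(|u||v|) = 32/sqrt(1508) = 0.824042
theta = acos(0.824042) = 34.51 degrees

34.51 degrees


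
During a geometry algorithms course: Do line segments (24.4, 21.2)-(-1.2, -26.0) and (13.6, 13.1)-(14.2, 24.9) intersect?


Cross products: d1=-122.58, d2=151.18, d3=-302.4, d4=-576.16
d1*d2 < 0 and d3*d4 < 0? no

No, they don't intersect


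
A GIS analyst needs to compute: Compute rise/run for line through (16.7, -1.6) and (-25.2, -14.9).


slope = (y2-y1)/(x2-x1) = ((-14.9)-(-1.6))/((-25.2)-16.7) = (-13.3)/(-41.9) = 0.3174

0.3174


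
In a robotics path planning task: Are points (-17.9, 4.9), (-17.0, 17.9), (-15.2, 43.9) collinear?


Cross product: ((-17)-(-17.9))*(43.9-4.9) - (17.9-4.9)*((-15.2)-(-17.9))
= 0

Yes, collinear


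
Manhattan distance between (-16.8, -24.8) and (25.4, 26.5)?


|(-16.8)-25.4| + |(-24.8)-26.5| = 42.2 + 51.3 = 93.5

93.5


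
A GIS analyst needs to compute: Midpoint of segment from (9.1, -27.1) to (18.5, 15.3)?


M = ((9.1+18.5)/2, ((-27.1)+15.3)/2)
= (13.8, -5.9)

(13.8, -5.9)


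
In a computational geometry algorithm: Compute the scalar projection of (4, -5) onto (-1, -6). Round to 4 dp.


u.v = 26, |v| = sqrt(37) = 6.0828
Scalar projection = u.v / |v| = 26 / sqrt(37) = 4.2744

4.2744


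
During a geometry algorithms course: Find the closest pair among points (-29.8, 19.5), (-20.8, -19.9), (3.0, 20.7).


d(P0,P1) = 40.4148, d(P0,P2) = 32.8219, d(P1,P2) = 47.0617
Closest: P0 and P2

Closest pair: (-29.8, 19.5) and (3.0, 20.7), distance = 32.8219


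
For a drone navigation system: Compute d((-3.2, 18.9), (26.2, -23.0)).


dx=29.4, dy=-41.9
d^2 = 29.4^2 + (-41.9)^2 = 2619.97
d = sqrt(2619.97) = 51.1856

51.1856


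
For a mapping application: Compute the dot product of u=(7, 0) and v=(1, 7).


u . v = u_x*v_x + u_y*v_y = 7*1 + 0*7
= 7 + 0 = 7

7


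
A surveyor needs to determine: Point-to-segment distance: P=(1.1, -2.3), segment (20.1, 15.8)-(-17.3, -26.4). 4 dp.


Project P onto AB: t = 0.4637 (clamped to [0,1])
Closest point on segment: (2.7572, -3.7687)
Distance: 2.2143

2.2143


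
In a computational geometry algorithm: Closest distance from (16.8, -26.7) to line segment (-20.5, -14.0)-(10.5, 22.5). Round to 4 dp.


Project P onto AB: t = 0.3021 (clamped to [0,1])
Closest point on segment: (-11.1355, -2.974)
Distance: 36.6512

36.6512


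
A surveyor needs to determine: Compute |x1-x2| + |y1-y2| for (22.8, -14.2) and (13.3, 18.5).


|22.8-13.3| + |(-14.2)-18.5| = 9.5 + 32.7 = 42.2

42.2


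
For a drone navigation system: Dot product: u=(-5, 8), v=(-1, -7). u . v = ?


u . v = u_x*v_x + u_y*v_y = (-5)*(-1) + 8*(-7)
= 5 + (-56) = -51

-51


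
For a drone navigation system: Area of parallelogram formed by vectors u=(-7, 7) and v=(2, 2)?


|u x v| = |(-7)*2 - 7*2|
= |(-14) - 14| = 28

28


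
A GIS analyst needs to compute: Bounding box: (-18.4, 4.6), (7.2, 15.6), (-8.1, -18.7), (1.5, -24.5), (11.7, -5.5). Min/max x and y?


x range: [-18.4, 11.7]
y range: [-24.5, 15.6]
Bounding box: (-18.4,-24.5) to (11.7,15.6)

(-18.4,-24.5) to (11.7,15.6)


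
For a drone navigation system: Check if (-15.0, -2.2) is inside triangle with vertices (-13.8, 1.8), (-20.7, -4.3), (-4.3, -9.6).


Cross products: AB x AP = 20.28, BC x BP = 64.65, CA x CP = 51.68
All same sign? yes

Yes, inside


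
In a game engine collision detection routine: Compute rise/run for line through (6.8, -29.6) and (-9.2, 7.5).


slope = (y2-y1)/(x2-x1) = (7.5-(-29.6))/((-9.2)-6.8) = 37.1/(-16) = -2.3188

-2.3188


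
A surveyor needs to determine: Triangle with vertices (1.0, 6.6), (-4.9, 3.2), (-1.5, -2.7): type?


Side lengths squared: AB^2=46.37, BC^2=46.37, CA^2=92.74
Sorted: [46.37, 46.37, 92.74]
By sides: Isosceles, By angles: Right

Isosceles, Right


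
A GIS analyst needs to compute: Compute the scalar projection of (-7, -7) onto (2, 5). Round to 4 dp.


u.v = -49, |v| = sqrt(29) = 5.3852
Scalar projection = u.v / |v| = -49 / sqrt(29) = -9.0991

-9.0991


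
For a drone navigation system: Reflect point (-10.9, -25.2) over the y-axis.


Reflection over y-axis: (x,y) -> (-x,y)
(-10.9, -25.2) -> (10.9, -25.2)

(10.9, -25.2)


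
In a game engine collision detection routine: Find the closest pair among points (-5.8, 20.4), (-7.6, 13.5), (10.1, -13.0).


d(P0,P1) = 7.1309, d(P0,P2) = 36.9915, d(P1,P2) = 31.8675
Closest: P0 and P1

Closest pair: (-5.8, 20.4) and (-7.6, 13.5), distance = 7.1309


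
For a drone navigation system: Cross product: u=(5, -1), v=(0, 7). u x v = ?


u x v = u_x*v_y - u_y*v_x = 5*7 - (-1)*0
= 35 - 0 = 35

35


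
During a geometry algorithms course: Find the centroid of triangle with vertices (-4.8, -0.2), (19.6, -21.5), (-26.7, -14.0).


Centroid = ((x_A+x_B+x_C)/3, (y_A+y_B+y_C)/3)
= (((-4.8)+19.6+(-26.7))/3, ((-0.2)+(-21.5)+(-14))/3)
= (-3.9667, -11.9)

(-3.9667, -11.9)


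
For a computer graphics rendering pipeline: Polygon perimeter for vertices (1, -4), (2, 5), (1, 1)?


Sides: (1, -4)->(2, 5): sqrt(82) = 9.055385, (2, 5)->(1, 1): sqrt(17) = 4.123106, (1, 1)->(1, -4): sqrt(25) = 5
Sum = 18.178491
Perimeter = 18.1785

18.1785


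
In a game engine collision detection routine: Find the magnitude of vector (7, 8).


|u| = sqrt(7^2 + 8^2) = sqrt(113) = 10.6301

10.6301


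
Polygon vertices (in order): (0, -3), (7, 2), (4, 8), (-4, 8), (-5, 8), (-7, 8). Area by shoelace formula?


Shoelace sum: (0*2 - 7*(-3)) + (7*8 - 4*2) + (4*8 - (-4)*8) + ((-4)*8 - (-5)*8) + ((-5)*8 - (-7)*8) + ((-7)*(-3) - 0*8)
= 178
Area = |178|/2 = 89

89


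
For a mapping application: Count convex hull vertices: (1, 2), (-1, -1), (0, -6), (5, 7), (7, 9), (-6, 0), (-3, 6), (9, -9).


Convex hull vertices (CCW): (-6, 0), (0, -6), (9, -9), (7, 9), (-3, 6)
Count = 5

5


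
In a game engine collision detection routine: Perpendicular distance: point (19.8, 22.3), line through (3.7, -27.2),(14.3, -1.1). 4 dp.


|cross product| = 104.49
|line direction| = sqrt(793.57) = 28.1704
Distance = 104.49/sqrt(793.57) = 3.7092

3.7092


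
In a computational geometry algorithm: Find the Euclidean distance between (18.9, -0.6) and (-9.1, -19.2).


dx=-28, dy=-18.6
d^2 = (-28)^2 + (-18.6)^2 = 1129.96
d = sqrt(1129.96) = 33.6149

33.6149


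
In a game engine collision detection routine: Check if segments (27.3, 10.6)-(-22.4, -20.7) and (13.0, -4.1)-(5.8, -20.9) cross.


Cross products: d1=134.4, d2=-475.2, d3=283, d4=892.6
d1*d2 < 0 and d3*d4 < 0? no

No, they don't intersect


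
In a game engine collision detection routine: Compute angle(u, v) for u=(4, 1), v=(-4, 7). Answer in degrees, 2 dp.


u.v = -9, |u| = sqrt(17) = 4.1231, |v| = sqrt(65) = 8.0623
cos(theta) = u.v/(|u||v|) = -9/sqrt(1105) = -0.270746
theta = acos(-0.270746) = 105.71 degrees

105.71 degrees


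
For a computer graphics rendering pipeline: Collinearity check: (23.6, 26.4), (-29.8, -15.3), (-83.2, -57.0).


Cross product: ((-29.8)-23.6)*((-57)-26.4) - ((-15.3)-26.4)*((-83.2)-23.6)
= 0

Yes, collinear


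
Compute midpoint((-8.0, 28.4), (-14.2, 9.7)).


M = (((-8)+(-14.2))/2, (28.4+9.7)/2)
= (-11.1, 19.05)

(-11.1, 19.05)


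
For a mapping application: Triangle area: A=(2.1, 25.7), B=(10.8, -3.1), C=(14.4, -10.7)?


Area = |x_A(y_B-y_C) + x_B(y_C-y_A) + x_C(y_A-y_B)|/2
= |15.96 + (-393.12) + 414.72|/2
= 37.56/2 = 18.78

18.78


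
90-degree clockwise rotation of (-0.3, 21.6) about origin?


90° CW: (x,y) -> (y, -x)
(-0.3,21.6) -> (21.6, 0.3)

(21.6, 0.3)


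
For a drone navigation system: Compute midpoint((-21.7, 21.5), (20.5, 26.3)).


M = (((-21.7)+20.5)/2, (21.5+26.3)/2)
= (-0.6, 23.9)

(-0.6, 23.9)


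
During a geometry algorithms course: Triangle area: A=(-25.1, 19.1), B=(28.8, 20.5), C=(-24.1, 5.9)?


Area = |x_A(y_B-y_C) + x_B(y_C-y_A) + x_C(y_A-y_B)|/2
= |(-366.46) + (-380.16) + 33.74|/2
= 712.88/2 = 356.44

356.44


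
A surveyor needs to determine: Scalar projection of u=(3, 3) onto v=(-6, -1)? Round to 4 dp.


u.v = -21, |v| = sqrt(37) = 6.0828
Scalar projection = u.v / |v| = -21 / sqrt(37) = -3.4524

-3.4524


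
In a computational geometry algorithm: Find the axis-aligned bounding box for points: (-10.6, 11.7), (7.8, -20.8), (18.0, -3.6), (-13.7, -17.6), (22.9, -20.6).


x range: [-13.7, 22.9]
y range: [-20.8, 11.7]
Bounding box: (-13.7,-20.8) to (22.9,11.7)

(-13.7,-20.8) to (22.9,11.7)


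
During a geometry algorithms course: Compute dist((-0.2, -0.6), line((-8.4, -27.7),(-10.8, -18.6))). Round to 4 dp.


|cross product| = 139.66
|line direction| = sqrt(88.57) = 9.4112
Distance = 139.66/sqrt(88.57) = 14.8398

14.8398


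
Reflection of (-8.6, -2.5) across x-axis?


Reflection over x-axis: (x,y) -> (x,-y)
(-8.6, -2.5) -> (-8.6, 2.5)

(-8.6, 2.5)


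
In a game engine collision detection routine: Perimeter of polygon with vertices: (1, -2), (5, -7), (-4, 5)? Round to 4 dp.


Sides: (1, -2)->(5, -7): sqrt(41) = 6.403124, (5, -7)->(-4, 5): sqrt(225) = 15, (-4, 5)->(1, -2): sqrt(74) = 8.602325
Sum = 30.005449
Perimeter = 30.0054

30.0054


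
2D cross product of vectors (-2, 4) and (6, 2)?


u x v = u_x*v_y - u_y*v_x = (-2)*2 - 4*6
= (-4) - 24 = -28

-28


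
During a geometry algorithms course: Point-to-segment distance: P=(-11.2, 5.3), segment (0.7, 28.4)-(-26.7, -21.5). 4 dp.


Project P onto AB: t = 0.4563 (clamped to [0,1])
Closest point on segment: (-11.8025, 5.6308)
Distance: 0.6874

0.6874


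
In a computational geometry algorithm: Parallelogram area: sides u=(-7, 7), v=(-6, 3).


|u x v| = |(-7)*3 - 7*(-6)|
= |(-21) - (-42)| = 21

21


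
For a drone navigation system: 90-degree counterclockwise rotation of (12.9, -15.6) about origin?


90° CCW: (x,y) -> (-y, x)
(12.9,-15.6) -> (15.6, 12.9)

(15.6, 12.9)


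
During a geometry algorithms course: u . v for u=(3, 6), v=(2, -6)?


u . v = u_x*v_x + u_y*v_y = 3*2 + 6*(-6)
= 6 + (-36) = -30

-30


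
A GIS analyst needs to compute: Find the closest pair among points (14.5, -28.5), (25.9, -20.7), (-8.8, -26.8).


d(P0,P1) = 13.813, d(P0,P2) = 23.3619, d(P1,P2) = 35.2321
Closest: P0 and P1

Closest pair: (14.5, -28.5) and (25.9, -20.7), distance = 13.813


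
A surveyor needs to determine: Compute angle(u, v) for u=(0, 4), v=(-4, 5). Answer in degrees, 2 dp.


u.v = 20, |u| = sqrt(16) = 4, |v| = sqrt(41) = 6.4031
cos(theta) = u.v/(|u||v|) = 20/sqrt(656) = 0.780869
theta = acos(0.780869) = 38.66 degrees

38.66 degrees


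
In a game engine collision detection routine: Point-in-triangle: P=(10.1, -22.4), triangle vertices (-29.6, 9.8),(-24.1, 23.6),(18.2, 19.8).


Cross products: AB x AP = -724.96, BC x BP = -1815.84, CA x CP = 1936.16
All same sign? no

No, outside


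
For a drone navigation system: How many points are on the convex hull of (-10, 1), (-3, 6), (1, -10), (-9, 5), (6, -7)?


Convex hull vertices (CCW): (-10, 1), (1, -10), (6, -7), (-3, 6), (-9, 5)
Count = 5

5


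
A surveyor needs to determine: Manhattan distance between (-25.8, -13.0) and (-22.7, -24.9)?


|(-25.8)-(-22.7)| + |(-13)-(-24.9)| = 3.1 + 11.9 = 15

15


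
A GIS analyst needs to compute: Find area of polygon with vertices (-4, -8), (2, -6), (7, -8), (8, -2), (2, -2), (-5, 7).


Shoelace sum: ((-4)*(-6) - 2*(-8)) + (2*(-8) - 7*(-6)) + (7*(-2) - 8*(-8)) + (8*(-2) - 2*(-2)) + (2*7 - (-5)*(-2)) + ((-5)*(-8) - (-4)*7)
= 176
Area = |176|/2 = 88

88


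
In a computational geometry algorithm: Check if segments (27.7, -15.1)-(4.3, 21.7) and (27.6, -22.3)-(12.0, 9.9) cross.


Cross products: d1=-115.54, d2=63.86, d3=172.16, d4=-7.24
d1*d2 < 0 and d3*d4 < 0? yes

Yes, they intersect


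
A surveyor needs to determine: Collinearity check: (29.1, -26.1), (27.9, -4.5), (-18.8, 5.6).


Cross product: (27.9-29.1)*(5.6-(-26.1)) - ((-4.5)-(-26.1))*((-18.8)-29.1)
= 996.6

No, not collinear


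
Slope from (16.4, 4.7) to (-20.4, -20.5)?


slope = (y2-y1)/(x2-x1) = ((-20.5)-4.7)/((-20.4)-16.4) = (-25.2)/(-36.8) = 0.6848

0.6848


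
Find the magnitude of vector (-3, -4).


|u| = sqrt((-3)^2 + (-4)^2) = sqrt(25) = 5

5


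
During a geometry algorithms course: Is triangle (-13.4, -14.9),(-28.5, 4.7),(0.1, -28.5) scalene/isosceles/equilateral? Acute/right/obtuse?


Side lengths squared: AB^2=612.17, BC^2=1920.2, CA^2=367.21
Sorted: [367.21, 612.17, 1920.2]
By sides: Scalene, By angles: Obtuse

Scalene, Obtuse


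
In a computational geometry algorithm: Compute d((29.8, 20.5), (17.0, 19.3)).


dx=-12.8, dy=-1.2
d^2 = (-12.8)^2 + (-1.2)^2 = 165.28
d = sqrt(165.28) = 12.8561

12.8561


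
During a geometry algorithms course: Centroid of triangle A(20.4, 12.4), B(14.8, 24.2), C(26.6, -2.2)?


Centroid = ((x_A+x_B+x_C)/3, (y_A+y_B+y_C)/3)
= ((20.4+14.8+26.6)/3, (12.4+24.2+(-2.2))/3)
= (20.6, 11.4667)

(20.6, 11.4667)


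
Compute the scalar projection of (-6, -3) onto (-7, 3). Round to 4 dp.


u.v = 33, |v| = sqrt(58) = 7.6158
Scalar projection = u.v / |v| = 33 / sqrt(58) = 4.3331

4.3331


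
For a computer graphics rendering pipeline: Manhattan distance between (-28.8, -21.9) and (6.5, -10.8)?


|(-28.8)-6.5| + |(-21.9)-(-10.8)| = 35.3 + 11.1 = 46.4

46.4


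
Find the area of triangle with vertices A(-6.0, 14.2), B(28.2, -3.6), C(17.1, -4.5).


Area = |x_A(y_B-y_C) + x_B(y_C-y_A) + x_C(y_A-y_B)|/2
= |(-5.4) + (-527.34) + 304.38|/2
= 228.36/2 = 114.18

114.18


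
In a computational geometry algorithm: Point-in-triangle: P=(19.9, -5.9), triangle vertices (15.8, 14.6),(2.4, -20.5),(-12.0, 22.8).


Cross products: AB x AP = 418.61, BC x BP = -967.99, CA x CP = -536.28
All same sign? no

No, outside


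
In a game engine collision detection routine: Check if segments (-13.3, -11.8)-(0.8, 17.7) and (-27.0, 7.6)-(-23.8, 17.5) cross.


Cross products: d1=-197.71, d2=-242.9, d3=677.69, d4=722.88
d1*d2 < 0 and d3*d4 < 0? no

No, they don't intersect


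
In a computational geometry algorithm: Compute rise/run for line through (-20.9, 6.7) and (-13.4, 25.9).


slope = (y2-y1)/(x2-x1) = (25.9-6.7)/((-13.4)-(-20.9)) = 19.2/7.5 = 2.56

2.56


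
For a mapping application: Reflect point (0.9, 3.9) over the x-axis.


Reflection over x-axis: (x,y) -> (x,-y)
(0.9, 3.9) -> (0.9, -3.9)

(0.9, -3.9)


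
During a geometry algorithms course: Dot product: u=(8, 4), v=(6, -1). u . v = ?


u . v = u_x*v_x + u_y*v_y = 8*6 + 4*(-1)
= 48 + (-4) = 44

44


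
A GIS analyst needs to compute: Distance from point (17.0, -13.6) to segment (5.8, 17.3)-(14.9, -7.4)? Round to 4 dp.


Project P onto AB: t = 1 (clamped to [0,1])
Closest point on segment: (14.9, -7.4)
Distance: 6.546

6.546


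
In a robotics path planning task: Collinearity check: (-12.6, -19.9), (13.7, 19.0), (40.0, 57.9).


Cross product: (13.7-(-12.6))*(57.9-(-19.9)) - (19-(-19.9))*(40-(-12.6))
= 0

Yes, collinear


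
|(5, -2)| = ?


|u| = sqrt(5^2 + (-2)^2) = sqrt(29) = 5.3852

5.3852


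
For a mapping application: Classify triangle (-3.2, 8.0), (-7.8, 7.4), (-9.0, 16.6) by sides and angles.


Side lengths squared: AB^2=21.52, BC^2=86.08, CA^2=107.6
Sorted: [21.52, 86.08, 107.6]
By sides: Scalene, By angles: Right

Scalene, Right


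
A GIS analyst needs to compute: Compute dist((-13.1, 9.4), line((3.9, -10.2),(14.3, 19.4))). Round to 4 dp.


|cross product| = 707.04
|line direction| = sqrt(984.32) = 31.3739
Distance = 707.04/sqrt(984.32) = 22.5359

22.5359


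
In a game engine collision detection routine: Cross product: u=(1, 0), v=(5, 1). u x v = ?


u x v = u_x*v_y - u_y*v_x = 1*1 - 0*5
= 1 - 0 = 1

1


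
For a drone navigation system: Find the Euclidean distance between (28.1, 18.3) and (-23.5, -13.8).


dx=-51.6, dy=-32.1
d^2 = (-51.6)^2 + (-32.1)^2 = 3692.97
d = sqrt(3692.97) = 60.7698

60.7698


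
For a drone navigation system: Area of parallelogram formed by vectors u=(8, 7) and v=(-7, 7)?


|u x v| = |8*7 - 7*(-7)|
= |56 - (-49)| = 105

105


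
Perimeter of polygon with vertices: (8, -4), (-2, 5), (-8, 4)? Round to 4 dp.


Sides: (8, -4)->(-2, 5): sqrt(181) = 13.453624, (-2, 5)->(-8, 4): sqrt(37) = 6.082763, (-8, 4)->(8, -4): sqrt(320) = 17.888544
Sum = 37.424931
Perimeter = 37.4249

37.4249


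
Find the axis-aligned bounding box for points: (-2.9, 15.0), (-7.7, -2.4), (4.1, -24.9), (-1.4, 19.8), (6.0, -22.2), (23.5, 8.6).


x range: [-7.7, 23.5]
y range: [-24.9, 19.8]
Bounding box: (-7.7,-24.9) to (23.5,19.8)

(-7.7,-24.9) to (23.5,19.8)


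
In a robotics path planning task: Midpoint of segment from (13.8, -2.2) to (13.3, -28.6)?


M = ((13.8+13.3)/2, ((-2.2)+(-28.6))/2)
= (13.55, -15.4)

(13.55, -15.4)


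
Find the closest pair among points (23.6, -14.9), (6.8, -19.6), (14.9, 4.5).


d(P0,P1) = 17.4451, d(P0,P2) = 21.2615, d(P1,P2) = 25.4248
Closest: P0 and P1

Closest pair: (23.6, -14.9) and (6.8, -19.6), distance = 17.4451


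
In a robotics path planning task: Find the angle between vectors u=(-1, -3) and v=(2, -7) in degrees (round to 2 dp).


u.v = 19, |u| = sqrt(10) = 3.1623, |v| = sqrt(53) = 7.2801
cos(theta) = u.v/(|u||v|) = 19/sqrt(530) = 0.825307
theta = acos(0.825307) = 34.38 degrees

34.38 degrees


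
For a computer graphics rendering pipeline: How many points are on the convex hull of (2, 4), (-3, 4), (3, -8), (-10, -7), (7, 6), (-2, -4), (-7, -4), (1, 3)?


Convex hull vertices (CCW): (-10, -7), (3, -8), (7, 6), (-3, 4)
Count = 4

4


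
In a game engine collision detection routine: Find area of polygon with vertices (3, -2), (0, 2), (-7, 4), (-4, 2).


Shoelace sum: (3*2 - 0*(-2)) + (0*4 - (-7)*2) + ((-7)*2 - (-4)*4) + ((-4)*(-2) - 3*2)
= 24
Area = |24|/2 = 12

12


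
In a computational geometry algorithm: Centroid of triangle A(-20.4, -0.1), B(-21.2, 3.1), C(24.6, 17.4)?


Centroid = ((x_A+x_B+x_C)/3, (y_A+y_B+y_C)/3)
= (((-20.4)+(-21.2)+24.6)/3, ((-0.1)+3.1+17.4)/3)
= (-5.6667, 6.8)

(-5.6667, 6.8)


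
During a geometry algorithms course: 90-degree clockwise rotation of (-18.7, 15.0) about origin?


90° CW: (x,y) -> (y, -x)
(-18.7,15) -> (15, 18.7)

(15, 18.7)


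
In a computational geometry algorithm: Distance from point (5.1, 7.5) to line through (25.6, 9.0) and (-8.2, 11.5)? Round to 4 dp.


|cross product| = 101.95
|line direction| = sqrt(1148.69) = 33.8923
Distance = 101.95/sqrt(1148.69) = 3.0081

3.0081


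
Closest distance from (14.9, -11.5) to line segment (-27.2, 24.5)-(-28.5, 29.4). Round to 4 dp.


Project P onto AB: t = 0 (clamped to [0,1])
Closest point on segment: (-27.2, 24.5)
Distance: 55.3932

55.3932


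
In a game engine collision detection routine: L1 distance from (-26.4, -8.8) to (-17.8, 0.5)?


|(-26.4)-(-17.8)| + |(-8.8)-0.5| = 8.6 + 9.3 = 17.9

17.9


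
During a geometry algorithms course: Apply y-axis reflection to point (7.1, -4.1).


Reflection over y-axis: (x,y) -> (-x,y)
(7.1, -4.1) -> (-7.1, -4.1)

(-7.1, -4.1)


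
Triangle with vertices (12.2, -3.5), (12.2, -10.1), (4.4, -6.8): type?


Side lengths squared: AB^2=43.56, BC^2=71.73, CA^2=71.73
Sorted: [43.56, 71.73, 71.73]
By sides: Isosceles, By angles: Acute

Isosceles, Acute


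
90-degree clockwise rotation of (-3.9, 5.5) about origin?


90° CW: (x,y) -> (y, -x)
(-3.9,5.5) -> (5.5, 3.9)

(5.5, 3.9)


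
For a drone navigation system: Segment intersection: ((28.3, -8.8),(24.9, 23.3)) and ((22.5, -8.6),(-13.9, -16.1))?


Cross products: d1=50.78, d2=-1143.16, d3=185.5, d4=1379.44
d1*d2 < 0 and d3*d4 < 0? no

No, they don't intersect


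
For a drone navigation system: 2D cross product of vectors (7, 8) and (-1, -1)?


u x v = u_x*v_y - u_y*v_x = 7*(-1) - 8*(-1)
= (-7) - (-8) = 1

1


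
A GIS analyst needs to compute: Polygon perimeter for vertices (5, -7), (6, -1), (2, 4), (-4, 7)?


Sides: (5, -7)->(6, -1): sqrt(37) = 6.082763, (6, -1)->(2, 4): sqrt(41) = 6.403124, (2, 4)->(-4, 7): sqrt(45) = 6.708204, (-4, 7)->(5, -7): sqrt(277) = 16.643317
Sum = 35.837408
Perimeter = 35.8374

35.8374


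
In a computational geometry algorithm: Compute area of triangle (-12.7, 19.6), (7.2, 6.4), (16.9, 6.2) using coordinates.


Area = |x_A(y_B-y_C) + x_B(y_C-y_A) + x_C(y_A-y_B)|/2
= |(-2.54) + (-96.48) + 223.08|/2
= 124.06/2 = 62.03

62.03


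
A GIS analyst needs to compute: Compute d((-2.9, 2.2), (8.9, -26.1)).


dx=11.8, dy=-28.3
d^2 = 11.8^2 + (-28.3)^2 = 940.13
d = sqrt(940.13) = 30.6615

30.6615


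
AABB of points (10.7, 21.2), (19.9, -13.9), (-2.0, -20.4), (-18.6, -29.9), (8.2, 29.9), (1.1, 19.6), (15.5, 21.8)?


x range: [-18.6, 19.9]
y range: [-29.9, 29.9]
Bounding box: (-18.6,-29.9) to (19.9,29.9)

(-18.6,-29.9) to (19.9,29.9)


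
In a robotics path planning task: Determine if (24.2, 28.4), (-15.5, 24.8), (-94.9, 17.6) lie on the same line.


Cross product: ((-15.5)-24.2)*(17.6-28.4) - (24.8-28.4)*((-94.9)-24.2)
= 0

Yes, collinear


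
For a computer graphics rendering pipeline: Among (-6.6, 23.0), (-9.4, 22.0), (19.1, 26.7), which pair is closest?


d(P0,P1) = 2.9732, d(P0,P2) = 25.965, d(P1,P2) = 28.8849
Closest: P0 and P1

Closest pair: (-6.6, 23.0) and (-9.4, 22.0), distance = 2.9732


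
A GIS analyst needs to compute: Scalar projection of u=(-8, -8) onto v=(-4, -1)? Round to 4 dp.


u.v = 40, |v| = sqrt(17) = 4.1231
Scalar projection = u.v / |v| = 40 / sqrt(17) = 9.7014

9.7014


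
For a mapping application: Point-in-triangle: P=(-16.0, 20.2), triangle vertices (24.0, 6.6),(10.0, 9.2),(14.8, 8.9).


Cross products: AB x AP = -86.4, BC x BP = 45, CA x CP = 33.12
All same sign? no

No, outside


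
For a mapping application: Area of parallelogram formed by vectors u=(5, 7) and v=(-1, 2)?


|u x v| = |5*2 - 7*(-1)|
= |10 - (-7)| = 17

17


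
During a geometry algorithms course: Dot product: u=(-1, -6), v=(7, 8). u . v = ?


u . v = u_x*v_x + u_y*v_y = (-1)*7 + (-6)*8
= (-7) + (-48) = -55

-55


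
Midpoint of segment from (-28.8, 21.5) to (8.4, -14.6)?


M = (((-28.8)+8.4)/2, (21.5+(-14.6))/2)
= (-10.2, 3.45)

(-10.2, 3.45)


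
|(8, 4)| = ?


|u| = sqrt(8^2 + 4^2) = sqrt(80) = 8.9443

8.9443


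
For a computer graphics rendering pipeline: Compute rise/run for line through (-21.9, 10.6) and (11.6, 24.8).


slope = (y2-y1)/(x2-x1) = (24.8-10.6)/(11.6-(-21.9)) = 14.2/33.5 = 0.4239

0.4239


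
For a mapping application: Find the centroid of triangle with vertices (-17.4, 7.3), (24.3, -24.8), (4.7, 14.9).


Centroid = ((x_A+x_B+x_C)/3, (y_A+y_B+y_C)/3)
= (((-17.4)+24.3+4.7)/3, (7.3+(-24.8)+14.9)/3)
= (3.8667, -0.8667)

(3.8667, -0.8667)


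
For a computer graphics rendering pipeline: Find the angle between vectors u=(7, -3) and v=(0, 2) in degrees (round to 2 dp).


u.v = -6, |u| = sqrt(58) = 7.6158, |v| = sqrt(4) = 2
cos(theta) = u.v/(|u||v|) = -6/sqrt(232) = -0.393919
theta = acos(-0.393919) = 113.2 degrees

113.2 degrees


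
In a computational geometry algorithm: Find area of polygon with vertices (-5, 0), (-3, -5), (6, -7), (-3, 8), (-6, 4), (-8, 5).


Shoelace sum: ((-5)*(-5) - (-3)*0) + ((-3)*(-7) - 6*(-5)) + (6*8 - (-3)*(-7)) + ((-3)*4 - (-6)*8) + ((-6)*5 - (-8)*4) + ((-8)*0 - (-5)*5)
= 166
Area = |166|/2 = 83

83


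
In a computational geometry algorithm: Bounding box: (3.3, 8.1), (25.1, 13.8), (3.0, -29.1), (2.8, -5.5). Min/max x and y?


x range: [2.8, 25.1]
y range: [-29.1, 13.8]
Bounding box: (2.8,-29.1) to (25.1,13.8)

(2.8,-29.1) to (25.1,13.8)


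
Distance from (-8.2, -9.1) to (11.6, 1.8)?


dx=19.8, dy=10.9
d^2 = 19.8^2 + 10.9^2 = 510.85
d = sqrt(510.85) = 22.602

22.602


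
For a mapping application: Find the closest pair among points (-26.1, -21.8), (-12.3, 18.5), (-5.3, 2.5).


d(P0,P1) = 42.5973, d(P0,P2) = 31.9864, d(P1,P2) = 17.4642
Closest: P1 and P2

Closest pair: (-12.3, 18.5) and (-5.3, 2.5), distance = 17.4642


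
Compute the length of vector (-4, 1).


|u| = sqrt((-4)^2 + 1^2) = sqrt(17) = 4.1231

4.1231


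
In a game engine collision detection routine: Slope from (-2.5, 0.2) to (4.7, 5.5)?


slope = (y2-y1)/(x2-x1) = (5.5-0.2)/(4.7-(-2.5)) = 5.3/7.2 = 0.7361

0.7361


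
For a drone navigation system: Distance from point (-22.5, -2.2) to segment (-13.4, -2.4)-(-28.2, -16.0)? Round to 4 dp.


Project P onto AB: t = 0.3266 (clamped to [0,1])
Closest point on segment: (-18.2342, -6.8422)
Distance: 6.3046

6.3046


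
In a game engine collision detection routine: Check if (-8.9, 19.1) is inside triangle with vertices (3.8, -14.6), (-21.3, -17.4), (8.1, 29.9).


Cross products: AB x AP = -881.43, BC x BP = 486.58, CA x CP = -710.06
All same sign? no

No, outside


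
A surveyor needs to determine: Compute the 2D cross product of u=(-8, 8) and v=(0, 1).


u x v = u_x*v_y - u_y*v_x = (-8)*1 - 8*0
= (-8) - 0 = -8

-8


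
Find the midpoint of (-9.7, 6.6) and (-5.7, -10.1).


M = (((-9.7)+(-5.7))/2, (6.6+(-10.1))/2)
= (-7.7, -1.75)

(-7.7, -1.75)


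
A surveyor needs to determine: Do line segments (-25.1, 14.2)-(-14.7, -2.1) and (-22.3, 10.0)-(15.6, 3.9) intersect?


Cross products: d1=142.1, d2=-412.23, d3=1.96, d4=556.29
d1*d2 < 0 and d3*d4 < 0? no

No, they don't intersect


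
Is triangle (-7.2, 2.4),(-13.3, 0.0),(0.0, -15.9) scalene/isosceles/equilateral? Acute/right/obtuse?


Side lengths squared: AB^2=42.97, BC^2=429.7, CA^2=386.73
Sorted: [42.97, 386.73, 429.7]
By sides: Scalene, By angles: Right

Scalene, Right


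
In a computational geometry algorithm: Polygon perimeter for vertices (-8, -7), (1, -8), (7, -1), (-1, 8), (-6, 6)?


Sides: (-8, -7)->(1, -8): sqrt(82) = 9.055385, (1, -8)->(7, -1): sqrt(85) = 9.219544, (7, -1)->(-1, 8): sqrt(145) = 12.041595, (-1, 8)->(-6, 6): sqrt(29) = 5.385165, (-6, 6)->(-8, -7): sqrt(173) = 13.152946
Sum = 48.854635
Perimeter = 48.8546

48.8546


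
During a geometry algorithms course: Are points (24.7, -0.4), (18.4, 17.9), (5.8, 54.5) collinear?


Cross product: (18.4-24.7)*(54.5-(-0.4)) - (17.9-(-0.4))*(5.8-24.7)
= 0

Yes, collinear


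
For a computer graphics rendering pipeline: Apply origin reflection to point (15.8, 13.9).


Reflection over origin: (x,y) -> (-x,-y)
(15.8, 13.9) -> (-15.8, -13.9)

(-15.8, -13.9)


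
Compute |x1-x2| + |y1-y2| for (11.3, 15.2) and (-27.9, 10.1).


|11.3-(-27.9)| + |15.2-10.1| = 39.2 + 5.1 = 44.3

44.3


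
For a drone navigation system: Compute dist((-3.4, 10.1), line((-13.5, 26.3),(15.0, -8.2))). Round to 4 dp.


|cross product| = 113.25
|line direction| = sqrt(2002.5) = 44.7493
Distance = 113.25/sqrt(2002.5) = 2.5308

2.5308


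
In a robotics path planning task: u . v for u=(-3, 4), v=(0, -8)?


u . v = u_x*v_x + u_y*v_y = (-3)*0 + 4*(-8)
= 0 + (-32) = -32

-32


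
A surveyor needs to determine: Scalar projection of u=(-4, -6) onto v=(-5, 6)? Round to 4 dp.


u.v = -16, |v| = sqrt(61) = 7.8102
Scalar projection = u.v / |v| = -16 / sqrt(61) = -2.0486

-2.0486


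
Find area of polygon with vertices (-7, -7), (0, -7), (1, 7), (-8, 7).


Shoelace sum: ((-7)*(-7) - 0*(-7)) + (0*7 - 1*(-7)) + (1*7 - (-8)*7) + ((-8)*(-7) - (-7)*7)
= 224
Area = |224|/2 = 112

112


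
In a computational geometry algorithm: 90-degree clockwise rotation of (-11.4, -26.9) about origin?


90° CW: (x,y) -> (y, -x)
(-11.4,-26.9) -> (-26.9, 11.4)

(-26.9, 11.4)


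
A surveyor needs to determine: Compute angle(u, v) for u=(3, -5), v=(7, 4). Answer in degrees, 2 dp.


u.v = 1, |u| = sqrt(34) = 5.831, |v| = sqrt(65) = 8.0623
cos(theta) = u.v/(|u||v|) = 1/sqrt(2210) = 0.021272
theta = acos(0.021272) = 88.78 degrees

88.78 degrees


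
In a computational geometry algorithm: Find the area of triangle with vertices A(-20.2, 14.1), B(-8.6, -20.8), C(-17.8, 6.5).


Area = |x_A(y_B-y_C) + x_B(y_C-y_A) + x_C(y_A-y_B)|/2
= |551.46 + 65.36 + (-621.22)|/2
= 4.4/2 = 2.2

2.2


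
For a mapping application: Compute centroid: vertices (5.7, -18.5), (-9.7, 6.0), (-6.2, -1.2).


Centroid = ((x_A+x_B+x_C)/3, (y_A+y_B+y_C)/3)
= ((5.7+(-9.7)+(-6.2))/3, ((-18.5)+6+(-1.2))/3)
= (-3.4, -4.5667)

(-3.4, -4.5667)


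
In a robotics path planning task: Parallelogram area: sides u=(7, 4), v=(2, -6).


|u x v| = |7*(-6) - 4*2|
= |(-42) - 8| = 50

50


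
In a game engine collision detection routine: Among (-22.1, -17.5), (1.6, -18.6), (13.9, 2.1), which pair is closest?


d(P0,P1) = 23.7255, d(P0,P2) = 40.9898, d(P1,P2) = 24.0786
Closest: P0 and P1

Closest pair: (-22.1, -17.5) and (1.6, -18.6), distance = 23.7255


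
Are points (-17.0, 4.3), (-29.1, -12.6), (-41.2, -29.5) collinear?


Cross product: ((-29.1)-(-17))*((-29.5)-4.3) - ((-12.6)-4.3)*((-41.2)-(-17))
= 0

Yes, collinear


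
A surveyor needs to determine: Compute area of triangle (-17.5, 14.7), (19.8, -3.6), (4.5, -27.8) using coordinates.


Area = |x_A(y_B-y_C) + x_B(y_C-y_A) + x_C(y_A-y_B)|/2
= |(-423.5) + (-841.5) + 82.35|/2
= 1182.65/2 = 591.325

591.325


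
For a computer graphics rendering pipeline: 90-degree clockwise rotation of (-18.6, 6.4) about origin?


90° CW: (x,y) -> (y, -x)
(-18.6,6.4) -> (6.4, 18.6)

(6.4, 18.6)


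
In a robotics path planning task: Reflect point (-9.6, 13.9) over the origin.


Reflection over origin: (x,y) -> (-x,-y)
(-9.6, 13.9) -> (9.6, -13.9)

(9.6, -13.9)


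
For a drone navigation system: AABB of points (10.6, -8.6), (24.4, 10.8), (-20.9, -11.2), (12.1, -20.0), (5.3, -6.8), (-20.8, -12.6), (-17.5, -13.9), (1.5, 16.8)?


x range: [-20.9, 24.4]
y range: [-20, 16.8]
Bounding box: (-20.9,-20) to (24.4,16.8)

(-20.9,-20) to (24.4,16.8)


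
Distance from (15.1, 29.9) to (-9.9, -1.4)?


dx=-25, dy=-31.3
d^2 = (-25)^2 + (-31.3)^2 = 1604.69
d = sqrt(1604.69) = 40.0586

40.0586


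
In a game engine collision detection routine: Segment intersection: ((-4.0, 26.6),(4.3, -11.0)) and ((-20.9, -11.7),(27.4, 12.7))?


Cross products: d1=1437.53, d2=-581.07, d3=-953.33, d4=1065.27
d1*d2 < 0 and d3*d4 < 0? yes

Yes, they intersect


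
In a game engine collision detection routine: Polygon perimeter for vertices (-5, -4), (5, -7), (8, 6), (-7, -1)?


Sides: (-5, -4)->(5, -7): sqrt(109) = 10.440307, (5, -7)->(8, 6): sqrt(178) = 13.341664, (8, 6)->(-7, -1): sqrt(274) = 16.552945, (-7, -1)->(-5, -4): sqrt(13) = 3.605551
Sum = 43.940467
Perimeter = 43.9405

43.9405
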